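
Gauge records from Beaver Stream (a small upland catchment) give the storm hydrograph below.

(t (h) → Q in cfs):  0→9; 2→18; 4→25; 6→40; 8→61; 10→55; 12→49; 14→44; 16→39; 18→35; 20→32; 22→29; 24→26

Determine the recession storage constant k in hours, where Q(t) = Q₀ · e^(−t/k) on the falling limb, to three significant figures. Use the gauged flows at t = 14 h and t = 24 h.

k ≈ 19.0 h

On the falling limb, Q drops from 44 to 26 cfs between t = 14 h and t = 24 h (Δt = 10 h).
k = −Δt / ln(Q₂/Q₁) = −10 / ln(26/44) = 19.0 h.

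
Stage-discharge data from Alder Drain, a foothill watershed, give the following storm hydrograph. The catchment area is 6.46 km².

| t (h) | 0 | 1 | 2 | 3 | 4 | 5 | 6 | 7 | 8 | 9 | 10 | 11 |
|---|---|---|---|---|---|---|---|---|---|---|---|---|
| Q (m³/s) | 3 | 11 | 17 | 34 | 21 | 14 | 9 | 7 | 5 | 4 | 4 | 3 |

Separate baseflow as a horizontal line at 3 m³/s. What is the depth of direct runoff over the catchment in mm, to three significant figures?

Direct runoff: 0.0, 8.0, 14.0, 31.0, 18.0, 11.0, 6.0, 4.0, 2.0, 1.0, 1.0, 0.0 m³/s; ΣQ_DR = 96.00 m³/s.
V = ΣQ_DR · Δt = 96.00 × 3600 s = 3.456 × 10^5 m³.
Over A = 6.46 km², depth = V / A = 53.5 mm.

d ≈ 53.5 mm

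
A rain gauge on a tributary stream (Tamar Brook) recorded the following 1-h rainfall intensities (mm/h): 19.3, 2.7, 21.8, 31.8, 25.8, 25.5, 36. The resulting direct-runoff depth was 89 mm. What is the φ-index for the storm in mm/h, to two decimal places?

φ ≈ 11.87 mm/h

Only the 6 blocks with intensity above φ contribute runoff: 19.3, 21.8, 31.8, 25.8, 25.5, 36 mm/h.
Σ(I−φ)·Δt = d  ⇒  (19.3+21.8+31.8+25.8+25.5+36 − 6φ)·1 = 89
φ = (160.2 − 89/1) / 6 = 11.87 mm/h.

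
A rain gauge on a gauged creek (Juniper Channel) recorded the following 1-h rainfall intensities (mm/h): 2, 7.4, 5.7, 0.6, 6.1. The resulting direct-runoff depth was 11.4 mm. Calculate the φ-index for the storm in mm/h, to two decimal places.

Only the 3 blocks with intensity above φ contribute runoff: 7.4, 5.7, 6.1 mm/h.
Σ(I−φ)·Δt = d  ⇒  (7.4+5.7+6.1 − 3φ)·1 = 11.4
φ = (19.20 − 11.4/1) / 3 = 2.60 mm/h.

φ ≈ 2.60 mm/h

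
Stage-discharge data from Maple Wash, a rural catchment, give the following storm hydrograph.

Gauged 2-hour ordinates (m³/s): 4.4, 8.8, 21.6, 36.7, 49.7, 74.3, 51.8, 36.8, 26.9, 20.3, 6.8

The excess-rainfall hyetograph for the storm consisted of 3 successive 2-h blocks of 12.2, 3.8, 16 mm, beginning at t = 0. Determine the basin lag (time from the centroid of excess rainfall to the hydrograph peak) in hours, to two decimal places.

t_L ≈ 6.76 h

Centroid of excess rainfall: t_c = Σ P_i·t̄_i / ΣP_i = 3.2375 h (block centres at 1, 3, 5 h).
Hydrograph peak occurs at t = 10 h, so basin lag t_L = 10 − 3.2375 = 6.76 h.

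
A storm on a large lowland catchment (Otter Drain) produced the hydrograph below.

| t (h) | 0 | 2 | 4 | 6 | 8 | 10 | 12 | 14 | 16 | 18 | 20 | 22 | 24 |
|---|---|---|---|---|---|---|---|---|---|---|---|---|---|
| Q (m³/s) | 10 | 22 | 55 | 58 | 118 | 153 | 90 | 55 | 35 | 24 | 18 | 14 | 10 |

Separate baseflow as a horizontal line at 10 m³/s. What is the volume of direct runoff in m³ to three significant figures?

Direct-runoff ordinates (Q − Q_b): 0.0, 12.0, 45.0, 48.0, 108.0, 143.0, 80.0, 45.0, 25.0, 14.0, 8.0, 4.0, 0.0 m³/s.
ΣQ_DR = 532.0 m³/s.
With Δt = 2 h = 7200 s, V = ΣQ_DR · Δt = 532.0 × 7200 = 3.83 × 10^6 m³.

V ≈ 3.83 × 10^6 m³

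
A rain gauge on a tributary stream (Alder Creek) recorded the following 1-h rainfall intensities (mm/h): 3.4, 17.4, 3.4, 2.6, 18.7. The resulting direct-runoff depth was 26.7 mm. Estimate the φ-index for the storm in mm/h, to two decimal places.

Only the 2 blocks with intensity above φ contribute runoff: 17.4, 18.7 mm/h.
Σ(I−φ)·Δt = d  ⇒  (17.4+18.7 − 2φ)·1 = 26.7
φ = (36.10 − 26.7/1) / 2 = 4.70 mm/h.

φ ≈ 4.70 mm/h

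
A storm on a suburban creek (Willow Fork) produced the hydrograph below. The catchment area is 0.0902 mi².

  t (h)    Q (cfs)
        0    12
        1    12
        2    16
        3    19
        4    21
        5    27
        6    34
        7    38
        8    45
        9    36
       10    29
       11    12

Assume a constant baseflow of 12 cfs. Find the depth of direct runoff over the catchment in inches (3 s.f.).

Direct runoff: 0.0, 0.0, 4.0, 7.0, 9.0, 15.0, 22.0, 26.0, 33.0, 24.0, 17.0, 0.0 cfs; ΣQ_DR = 157.0 cfs.
V = ΣQ_DR · Δt = 157.0 × 3600 s = 5.652 × 10^5 ft³.
Over A = 0.0902 mi², depth = V / A = 2.70 in.

d ≈ 2.70 in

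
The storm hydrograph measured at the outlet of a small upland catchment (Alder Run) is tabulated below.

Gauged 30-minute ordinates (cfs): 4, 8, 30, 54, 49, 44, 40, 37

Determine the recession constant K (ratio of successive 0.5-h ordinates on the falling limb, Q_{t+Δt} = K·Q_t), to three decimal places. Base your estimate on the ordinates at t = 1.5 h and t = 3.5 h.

K ≈ 0.910

Using the recession-limb readings at t = 1.5 h and t = 3.5 h: Q falls from 54 to 37 cfs over 4 intervals.
K = (Q₂/Q₁)^(1/4) = (37/54)^(1/4) = 0.910.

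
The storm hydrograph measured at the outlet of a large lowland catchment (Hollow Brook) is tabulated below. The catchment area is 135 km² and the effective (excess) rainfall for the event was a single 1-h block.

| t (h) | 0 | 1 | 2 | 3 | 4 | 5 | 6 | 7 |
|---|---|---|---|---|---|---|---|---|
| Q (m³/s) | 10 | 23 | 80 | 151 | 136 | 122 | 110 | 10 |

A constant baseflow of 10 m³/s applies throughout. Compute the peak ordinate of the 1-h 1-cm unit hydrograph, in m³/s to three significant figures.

U_p ≈ 94.1 m³/s

Direct runoff: 0.0, 13.0, 70.0, 141.0, 126.0, 112.0, 100.0, 0.0 m³/s; ΣQ_DR = 562.0 m³/s, peak = 141.0 m³/s.
Runoff depth d = ΣQ_DR·Δt / A = 562.0 × 3600 / (135 km²) = 14.99 mm.
The 1-cm UH is the DRH scaled by (10 mm)/d, so U_p = 141.0 × 10/14.99 = 94.1 m³/s.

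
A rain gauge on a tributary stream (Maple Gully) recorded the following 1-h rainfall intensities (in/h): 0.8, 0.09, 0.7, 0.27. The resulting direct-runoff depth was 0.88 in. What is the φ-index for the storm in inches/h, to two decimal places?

Only the 2 blocks with intensity above φ contribute runoff: 0.8, 0.7 in/h.
Σ(I−φ)·Δt = d  ⇒  (0.8+0.7 − 2φ)·1 = 0.88
φ = (1.500 − 0.88/1) / 2 = 0.31 in/h.

φ ≈ 0.31 in/h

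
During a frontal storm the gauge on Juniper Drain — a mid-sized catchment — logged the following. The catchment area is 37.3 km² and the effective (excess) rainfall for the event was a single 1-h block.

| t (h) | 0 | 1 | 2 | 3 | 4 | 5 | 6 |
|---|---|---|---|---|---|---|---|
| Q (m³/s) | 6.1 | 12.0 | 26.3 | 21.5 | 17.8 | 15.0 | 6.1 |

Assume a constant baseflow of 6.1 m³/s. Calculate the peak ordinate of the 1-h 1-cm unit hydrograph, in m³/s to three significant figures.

U_p ≈ 33.7 m³/s

Direct runoff: 0.0, 5.9, 20.2, 15.4, 11.7, 8.9, 0.0 m³/s; ΣQ_DR = 62.10 m³/s, peak = 20.2 m³/s.
Runoff depth d = ΣQ_DR·Δt / A = 62.10 × 3600 / (37.3 km²) = 5.994 mm.
The 1-cm UH is the DRH scaled by (10 mm)/d, so U_p = 20.2 × 10/5.994 = 33.7 m³/s.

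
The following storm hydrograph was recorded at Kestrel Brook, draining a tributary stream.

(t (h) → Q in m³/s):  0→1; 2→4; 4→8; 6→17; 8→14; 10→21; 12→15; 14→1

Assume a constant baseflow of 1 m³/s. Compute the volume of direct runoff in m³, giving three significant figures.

V ≈ 5.26 × 10^5 m³

Direct-runoff ordinates (Q − Q_b): 0.0, 3.0, 7.0, 16.0, 13.0, 20.0, 14.0, 0.0 m³/s.
ΣQ_DR = 73.00 m³/s.
With Δt = 2 h = 7200 s, V = ΣQ_DR · Δt = 73.00 × 7200 = 5.26 × 10^5 m³.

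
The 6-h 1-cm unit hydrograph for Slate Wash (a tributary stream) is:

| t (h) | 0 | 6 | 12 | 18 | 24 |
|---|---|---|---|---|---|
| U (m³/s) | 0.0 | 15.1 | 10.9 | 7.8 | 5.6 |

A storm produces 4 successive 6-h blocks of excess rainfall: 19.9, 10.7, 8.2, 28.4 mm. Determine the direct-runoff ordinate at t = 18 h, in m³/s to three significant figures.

Q ≈ 39.6 m³/s

By discrete convolution, Q_j = Σ (P_i / 10 mm) · U_{j−i}.
At t = 18 h (j=3): Q = (19.9/10)·7.8 + (10.7/10)·10.9 + (8.2/10)·15.1 + (28.4/10)·0.0 = 39.6 m³/s.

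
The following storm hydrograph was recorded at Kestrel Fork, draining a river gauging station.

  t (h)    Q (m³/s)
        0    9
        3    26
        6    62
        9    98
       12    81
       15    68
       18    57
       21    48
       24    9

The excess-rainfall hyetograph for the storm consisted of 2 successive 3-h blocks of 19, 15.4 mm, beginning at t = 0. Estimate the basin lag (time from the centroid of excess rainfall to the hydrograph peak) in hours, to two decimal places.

t_L ≈ 6.16 h

Centroid of excess rainfall: t_c = Σ P_i·t̄_i / ΣP_i = 2.8430 h (block centres at 1.5, 4.5 h).
Hydrograph peak occurs at t = 9 h, so basin lag t_L = 9 − 2.8430 = 6.16 h.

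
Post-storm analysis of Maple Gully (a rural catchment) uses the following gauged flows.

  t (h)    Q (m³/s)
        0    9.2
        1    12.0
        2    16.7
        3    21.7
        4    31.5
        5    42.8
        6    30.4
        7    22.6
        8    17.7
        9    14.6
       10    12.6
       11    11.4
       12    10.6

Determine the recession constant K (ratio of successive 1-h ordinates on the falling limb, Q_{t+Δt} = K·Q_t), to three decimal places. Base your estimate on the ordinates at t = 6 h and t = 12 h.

K ≈ 0.839

Using the recession-limb readings at t = 6 h and t = 12 h: Q falls from 30.4 to 10.6 m³/s over 6 intervals.
K = (Q₂/Q₁)^(1/6) = (10.6/30.4)^(1/6) = 0.839.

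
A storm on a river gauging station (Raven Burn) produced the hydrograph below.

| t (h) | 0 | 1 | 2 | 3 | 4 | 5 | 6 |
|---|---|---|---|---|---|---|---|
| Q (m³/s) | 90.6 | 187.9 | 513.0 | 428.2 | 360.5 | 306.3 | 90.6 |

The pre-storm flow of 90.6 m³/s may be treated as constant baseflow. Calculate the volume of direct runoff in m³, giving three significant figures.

Direct-runoff ordinates (Q − Q_b): 0.0, 97.3, 422.4, 337.6, 269.9, 215.7, 0.0 m³/s.
ΣQ_DR = 1343 m³/s.
With Δt = 1 h = 3600 s, V = ΣQ_DR · Δt = 1343 × 3600 = 4.83 × 10^6 m³.

V ≈ 4.83 × 10^6 m³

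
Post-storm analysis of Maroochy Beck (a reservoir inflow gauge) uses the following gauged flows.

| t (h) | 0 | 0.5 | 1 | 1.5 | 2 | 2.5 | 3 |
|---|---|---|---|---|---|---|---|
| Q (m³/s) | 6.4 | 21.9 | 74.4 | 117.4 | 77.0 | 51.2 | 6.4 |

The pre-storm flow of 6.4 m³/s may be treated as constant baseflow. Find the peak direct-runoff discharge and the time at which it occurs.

Subtracting baseflow gives direct-runoff ordinates: 0.0, 15.5, 68.0, 111.0, 70.6, 44.8, 0.0 m³/s.
The maximum is 111.0 m³/s, occurring at the reading for t = 1.5 h.

Q_p = 111.0 m³/s at t = 1.5 h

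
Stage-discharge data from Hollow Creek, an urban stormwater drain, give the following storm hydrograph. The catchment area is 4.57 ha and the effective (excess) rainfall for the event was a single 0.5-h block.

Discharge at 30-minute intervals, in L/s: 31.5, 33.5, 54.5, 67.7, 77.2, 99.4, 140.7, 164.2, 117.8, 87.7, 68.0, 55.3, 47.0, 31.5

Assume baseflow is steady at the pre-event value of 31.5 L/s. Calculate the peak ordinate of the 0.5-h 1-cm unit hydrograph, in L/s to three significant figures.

U_p ≈ 53.1 L/s

Direct runoff: 0.0, 2.0, 23.0, 36.2, 45.7, 67.9, 109.2, 132.7, 86.3, 56.2, 36.5, 23.8, 15.5, 0.0 L/s; ΣQ_DR = 635.0 L/s, peak = 132.7 L/s.
Runoff depth d = ΣQ_DR·Δt / A = 635.0 × 1800 / (4.57 ha) = 25.01 mm.
The 1-cm UH is the DRH scaled by (10 mm)/d, so U_p = 132.7 × 10/25.01 = 53.1 L/s.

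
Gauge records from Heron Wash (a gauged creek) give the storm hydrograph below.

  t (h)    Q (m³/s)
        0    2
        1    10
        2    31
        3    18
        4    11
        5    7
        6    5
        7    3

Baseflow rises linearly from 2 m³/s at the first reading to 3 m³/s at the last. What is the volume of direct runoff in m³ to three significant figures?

Direct-runoff ordinates (Q − Q_b): 0.00, 7.86, 28.71, 15.57, 8.43, 4.29, 2.14, 0.00 m³/s.
ΣQ_DR = 67.00 m³/s.
With Δt = 1 h = 3600 s, V = ΣQ_DR · Δt = 67.00 × 3600 = 2.41 × 10^5 m³.

V ≈ 2.41 × 10^5 m³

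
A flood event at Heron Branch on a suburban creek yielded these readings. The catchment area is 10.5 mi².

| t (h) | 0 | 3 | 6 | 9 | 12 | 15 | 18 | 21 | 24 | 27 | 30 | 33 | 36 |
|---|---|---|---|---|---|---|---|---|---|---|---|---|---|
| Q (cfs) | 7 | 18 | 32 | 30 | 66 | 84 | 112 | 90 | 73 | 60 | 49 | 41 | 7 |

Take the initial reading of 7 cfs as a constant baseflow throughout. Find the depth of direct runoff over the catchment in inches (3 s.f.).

d ≈ 0.256 in

Direct runoff: 0.0, 11.0, 25.0, 23.0, 59.0, 77.0, 105.0, 83.0, 66.0, 53.0, 42.0, 34.0, 0.0 cfs; ΣQ_DR = 578.0 cfs.
V = ΣQ_DR · Δt = 578.0 × 10800 s = 6.242 × 10^6 ft³.
Over A = 10.5 mi², depth = V / A = 0.256 in.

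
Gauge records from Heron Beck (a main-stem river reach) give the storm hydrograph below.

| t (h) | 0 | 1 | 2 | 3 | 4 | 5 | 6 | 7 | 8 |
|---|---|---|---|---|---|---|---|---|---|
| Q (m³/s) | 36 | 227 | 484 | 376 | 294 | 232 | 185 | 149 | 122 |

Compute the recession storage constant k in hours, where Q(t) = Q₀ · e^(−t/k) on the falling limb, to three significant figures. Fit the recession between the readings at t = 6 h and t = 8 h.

k ≈ 4.80 h

On the falling limb, Q drops from 185 to 122 m³/s between t = 6 h and t = 8 h (Δt = 2 h).
k = −Δt / ln(Q₂/Q₁) = −2 / ln(122/185) = 4.80 h.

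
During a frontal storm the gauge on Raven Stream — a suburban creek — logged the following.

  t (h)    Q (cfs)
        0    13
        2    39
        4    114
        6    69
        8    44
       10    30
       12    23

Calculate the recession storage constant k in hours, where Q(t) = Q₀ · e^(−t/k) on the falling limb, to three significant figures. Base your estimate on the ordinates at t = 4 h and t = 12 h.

On the falling limb, Q drops from 114 to 23 cfs between t = 4 h and t = 12 h (Δt = 8 h).
k = −Δt / ln(Q₂/Q₁) = −8 / ln(23/114) = 5.00 h.

k ≈ 5.00 h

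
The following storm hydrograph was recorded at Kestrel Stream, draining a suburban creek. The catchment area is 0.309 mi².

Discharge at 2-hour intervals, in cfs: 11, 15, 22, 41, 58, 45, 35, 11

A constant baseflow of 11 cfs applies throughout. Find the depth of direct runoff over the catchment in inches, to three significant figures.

Direct runoff: 0.0, 4.0, 11.0, 30.0, 47.0, 34.0, 24.0, 0.0 cfs; ΣQ_DR = 150.0 cfs.
V = ΣQ_DR · Δt = 150.0 × 7200 s = 1.080 × 10^6 ft³.
Over A = 0.309 mi², depth = V / A = 1.50 in.

d ≈ 1.50 in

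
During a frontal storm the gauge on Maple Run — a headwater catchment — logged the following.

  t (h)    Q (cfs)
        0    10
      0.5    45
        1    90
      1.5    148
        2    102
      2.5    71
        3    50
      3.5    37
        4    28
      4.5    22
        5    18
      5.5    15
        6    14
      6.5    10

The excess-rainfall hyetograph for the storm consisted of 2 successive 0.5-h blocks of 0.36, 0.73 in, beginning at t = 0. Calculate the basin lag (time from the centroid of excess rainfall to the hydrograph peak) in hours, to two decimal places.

t_L ≈ 0.92 h

Centroid of excess rainfall: t_c = Σ P_i·t̄_i / ΣP_i = 0.5849 h (block centres at 0.25, 0.75 h).
Hydrograph peak occurs at t = 1.5 h, so basin lag t_L = 1.5 − 0.5849 = 0.92 h.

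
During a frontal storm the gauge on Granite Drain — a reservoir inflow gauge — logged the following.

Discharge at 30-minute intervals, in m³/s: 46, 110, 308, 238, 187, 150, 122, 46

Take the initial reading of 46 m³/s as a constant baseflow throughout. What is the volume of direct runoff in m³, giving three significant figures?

V ≈ 1.51 × 10^6 m³

Direct-runoff ordinates (Q − Q_b): 0.0, 64.0, 262.0, 192.0, 141.0, 104.0, 76.0, 0.0 m³/s.
ΣQ_DR = 839.0 m³/s.
With Δt = 0.5 h = 1800 s, V = ΣQ_DR · Δt = 839.0 × 1800 = 1.51 × 10^6 m³.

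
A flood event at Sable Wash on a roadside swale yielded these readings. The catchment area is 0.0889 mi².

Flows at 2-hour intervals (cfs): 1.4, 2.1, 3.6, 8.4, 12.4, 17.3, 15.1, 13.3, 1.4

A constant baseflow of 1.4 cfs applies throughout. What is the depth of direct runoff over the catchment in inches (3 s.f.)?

Direct runoff: 0.0, 0.7, 2.2, 7.0, 11.0, 15.9, 13.7, 11.9, 0.0 cfs; ΣQ_DR = 62.40 cfs.
V = ΣQ_DR · Δt = 62.40 × 7200 s = 4.493 × 10^5 ft³.
Over A = 0.0889 mi², depth = V / A = 2.18 in.

d ≈ 2.18 in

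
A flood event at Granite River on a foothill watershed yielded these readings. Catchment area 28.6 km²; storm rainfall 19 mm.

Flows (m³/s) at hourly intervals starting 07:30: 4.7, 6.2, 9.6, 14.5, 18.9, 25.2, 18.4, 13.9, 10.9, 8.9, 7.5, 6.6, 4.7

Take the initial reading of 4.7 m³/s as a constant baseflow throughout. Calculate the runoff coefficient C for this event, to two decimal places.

C ≈ 0.59

ΣQ_DR = 88.90 m³/s; V = ΣQ_DR·Δt = 3.200 × 10^5 m³.
Runoff depth d = V / A = 11.19 mm.
C = d / P = 11.19 / 19 = 0.59.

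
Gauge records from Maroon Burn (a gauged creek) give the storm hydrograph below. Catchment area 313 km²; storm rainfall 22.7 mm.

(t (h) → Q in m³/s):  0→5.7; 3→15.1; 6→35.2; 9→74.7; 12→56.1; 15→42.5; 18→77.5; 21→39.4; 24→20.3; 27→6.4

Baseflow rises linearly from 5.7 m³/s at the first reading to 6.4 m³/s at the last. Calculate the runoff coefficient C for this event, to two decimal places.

ΣQ_DR = 312.4 m³/s; V = ΣQ_DR·Δt = 3.374 × 10^6 m³.
Runoff depth d = V / A = 10.78 mm.
C = d / P = 10.78 / 22.7 = 0.47.

C ≈ 0.47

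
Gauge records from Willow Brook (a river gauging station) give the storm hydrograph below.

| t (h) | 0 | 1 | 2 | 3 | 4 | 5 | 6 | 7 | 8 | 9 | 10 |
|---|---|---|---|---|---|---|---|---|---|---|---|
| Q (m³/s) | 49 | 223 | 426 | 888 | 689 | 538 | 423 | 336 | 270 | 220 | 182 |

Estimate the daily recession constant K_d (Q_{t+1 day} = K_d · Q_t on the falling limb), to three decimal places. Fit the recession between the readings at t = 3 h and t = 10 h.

Between t = 3 h and t = 10 h the flow falls from 888 to 182 m³/s over 7×1 h = 7 h.
Per-interval ratio K = (182/888)^(1/7) = 0.7974; K_d = K^(24/1) = 0.004.

K_d ≈ 0.004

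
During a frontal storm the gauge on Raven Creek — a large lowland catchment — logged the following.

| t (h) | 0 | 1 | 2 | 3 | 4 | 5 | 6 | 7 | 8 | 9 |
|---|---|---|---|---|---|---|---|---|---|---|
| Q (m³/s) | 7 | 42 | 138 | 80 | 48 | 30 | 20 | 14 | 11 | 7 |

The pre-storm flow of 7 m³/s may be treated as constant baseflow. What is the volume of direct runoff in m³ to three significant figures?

Direct-runoff ordinates (Q − Q_b): 0.0, 35.0, 131.0, 73.0, 41.0, 23.0, 13.0, 7.0, 4.0, 0.0 m³/s.
ΣQ_DR = 327.0 m³/s.
With Δt = 1 h = 3600 s, V = ΣQ_DR · Δt = 327.0 × 3600 = 1.18 × 10^6 m³.

V ≈ 1.18 × 10^6 m³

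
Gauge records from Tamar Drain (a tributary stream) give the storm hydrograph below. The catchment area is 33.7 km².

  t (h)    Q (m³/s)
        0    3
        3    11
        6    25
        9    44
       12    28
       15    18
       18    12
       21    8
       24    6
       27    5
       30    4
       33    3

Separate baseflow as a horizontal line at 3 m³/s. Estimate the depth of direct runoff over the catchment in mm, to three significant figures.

d ≈ 42.0 mm

Direct runoff: 0.0, 8.0, 22.0, 41.0, 25.0, 15.0, 9.0, 5.0, 3.0, 2.0, 1.0, 0.0 m³/s; ΣQ_DR = 131.0 m³/s.
V = ΣQ_DR · Δt = 131.0 × 10800 s = 1.415 × 10^6 m³.
Over A = 33.7 km², depth = V / A = 42.0 mm.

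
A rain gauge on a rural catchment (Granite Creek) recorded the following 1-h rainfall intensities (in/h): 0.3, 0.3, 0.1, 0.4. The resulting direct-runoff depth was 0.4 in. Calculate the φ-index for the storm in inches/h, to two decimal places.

φ ≈ 0.20 in/h

Only the 3 blocks with intensity above φ contribute runoff: 0.3, 0.3, 0.4 in/h.
Σ(I−φ)·Δt = d  ⇒  (0.3+0.3+0.4 − 3φ)·1 = 0.4
φ = (1.000 − 0.4/1) / 3 = 0.20 in/h.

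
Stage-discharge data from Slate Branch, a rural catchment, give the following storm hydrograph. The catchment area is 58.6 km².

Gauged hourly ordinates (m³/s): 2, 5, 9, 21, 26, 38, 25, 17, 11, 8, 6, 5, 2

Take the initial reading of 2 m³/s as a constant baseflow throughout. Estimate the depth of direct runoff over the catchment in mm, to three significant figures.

Direct runoff: 0.0, 3.0, 7.0, 19.0, 24.0, 36.0, 23.0, 15.0, 9.0, 6.0, 4.0, 3.0, 0.0 m³/s; ΣQ_DR = 149.0 m³/s.
V = ΣQ_DR · Δt = 149.0 × 3600 s = 5.364 × 10^5 m³.
Over A = 58.6 km², depth = V / A = 9.15 mm.

d ≈ 9.15 mm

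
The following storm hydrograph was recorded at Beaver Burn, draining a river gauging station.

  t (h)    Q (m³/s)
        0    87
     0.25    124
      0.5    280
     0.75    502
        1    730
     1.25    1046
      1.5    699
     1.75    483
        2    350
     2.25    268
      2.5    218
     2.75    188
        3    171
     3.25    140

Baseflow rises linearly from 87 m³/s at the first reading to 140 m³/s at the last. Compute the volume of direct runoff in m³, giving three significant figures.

Direct-runoff ordinates (Q − Q_b): 0.00, 32.92, 184.85, 402.77, 626.69, 938.62, 587.54, 367.46, 230.38, 144.31, 90.23, 56.15, 35.08, 0.00 m³/s.
ΣQ_DR = 3697 m³/s.
With Δt = 0.25 h = 900 s, V = ΣQ_DR · Δt = 3697 × 900 = 3.33 × 10^6 m³.

V ≈ 3.33 × 10^6 m³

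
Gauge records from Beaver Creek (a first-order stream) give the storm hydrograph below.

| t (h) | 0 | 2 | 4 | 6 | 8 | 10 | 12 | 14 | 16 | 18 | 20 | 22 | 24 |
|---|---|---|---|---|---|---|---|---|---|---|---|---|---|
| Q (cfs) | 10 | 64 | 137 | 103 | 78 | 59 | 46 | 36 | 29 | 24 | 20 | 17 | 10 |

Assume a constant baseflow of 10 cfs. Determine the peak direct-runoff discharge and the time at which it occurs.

Subtracting baseflow gives direct-runoff ordinates: 0.0, 54.0, 127.0, 93.0, 68.0, 49.0, 36.0, 26.0, 19.0, 14.0, 10.0, 7.0, 0.0 cfs.
The maximum is 127.0 cfs, occurring at the reading for t = 4 h.

Q_p = 127.0 cfs at t = 4 h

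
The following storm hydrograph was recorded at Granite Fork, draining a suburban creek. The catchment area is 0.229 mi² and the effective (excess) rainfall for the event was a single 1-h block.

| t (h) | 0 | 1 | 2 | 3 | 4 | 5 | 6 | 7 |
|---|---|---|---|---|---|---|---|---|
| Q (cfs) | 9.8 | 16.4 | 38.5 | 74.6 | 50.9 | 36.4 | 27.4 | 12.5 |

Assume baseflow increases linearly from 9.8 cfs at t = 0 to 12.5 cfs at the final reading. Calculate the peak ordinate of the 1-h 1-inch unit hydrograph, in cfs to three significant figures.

U_p ≈ 53.0 cfs

Direct runoff: 0.00, 6.21, 27.93, 63.64, 39.56, 24.67, 15.29, 0.00 cfs; ΣQ_DR = 177.3 cfs, peak = 63.64 cfs.
Runoff depth d = ΣQ_DR·Δt / A = 177.3 × 3600 / (0.229 mi²) = 1.200 in.
The 1-inch UH is the DRH scaled by (1 in)/d, so U_p = 63.64 × 1/1.200 = 53.0 cfs.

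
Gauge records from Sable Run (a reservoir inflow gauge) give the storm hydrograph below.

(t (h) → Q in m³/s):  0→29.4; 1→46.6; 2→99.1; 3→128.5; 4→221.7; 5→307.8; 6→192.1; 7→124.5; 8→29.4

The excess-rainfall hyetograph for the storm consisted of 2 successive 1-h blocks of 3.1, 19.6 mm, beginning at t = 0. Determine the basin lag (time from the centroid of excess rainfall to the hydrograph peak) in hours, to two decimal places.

t_L ≈ 3.64 h

Centroid of excess rainfall: t_c = Σ P_i·t̄_i / ΣP_i = 1.3634 h (block centres at 0.5, 1.5 h).
Hydrograph peak occurs at t = 5 h, so basin lag t_L = 5 − 1.3634 = 3.64 h.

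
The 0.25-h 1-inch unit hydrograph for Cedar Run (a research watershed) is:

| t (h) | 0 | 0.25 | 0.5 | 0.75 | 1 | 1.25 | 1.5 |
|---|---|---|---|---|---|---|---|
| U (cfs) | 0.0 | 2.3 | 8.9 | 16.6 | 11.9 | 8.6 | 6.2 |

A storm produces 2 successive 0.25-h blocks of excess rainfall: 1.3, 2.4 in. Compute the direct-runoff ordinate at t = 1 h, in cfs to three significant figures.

Q ≈ 55.3 cfs

By discrete convolution, Q_j = Σ (P_i / 1 in) · U_{j−i}.
At t = 1 h (j=4): Q = (1.3/1)·11.9 + (2.4/1)·16.6 = 55.3 cfs.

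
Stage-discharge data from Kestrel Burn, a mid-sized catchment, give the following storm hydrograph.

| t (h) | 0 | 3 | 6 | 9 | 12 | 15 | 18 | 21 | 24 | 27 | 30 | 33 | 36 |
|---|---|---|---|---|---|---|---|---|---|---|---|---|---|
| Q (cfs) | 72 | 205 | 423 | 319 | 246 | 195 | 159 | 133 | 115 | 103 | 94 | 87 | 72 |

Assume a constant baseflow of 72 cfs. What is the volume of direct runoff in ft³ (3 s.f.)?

V ≈ 1.39 × 10^7 ft³

Direct-runoff ordinates (Q − Q_b): 0.0, 133.0, 351.0, 247.0, 174.0, 123.0, 87.0, 61.0, 43.0, 31.0, 22.0, 15.0, 0.0 cfs.
ΣQ_DR = 1287 cfs.
With Δt = 3 h = 10800 s, V = ΣQ_DR · Δt = 1287 × 10800 = 1.39 × 10^7 ft³.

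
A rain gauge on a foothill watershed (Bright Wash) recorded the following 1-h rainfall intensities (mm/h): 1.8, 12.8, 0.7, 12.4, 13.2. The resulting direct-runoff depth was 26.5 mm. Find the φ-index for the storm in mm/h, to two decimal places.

φ ≈ 3.97 mm/h

Only the 3 blocks with intensity above φ contribute runoff: 12.8, 12.4, 13.2 mm/h.
Σ(I−φ)·Δt = d  ⇒  (12.8+12.4+13.2 − 3φ)·1 = 26.5
φ = (38.40 − 26.5/1) / 3 = 3.97 mm/h.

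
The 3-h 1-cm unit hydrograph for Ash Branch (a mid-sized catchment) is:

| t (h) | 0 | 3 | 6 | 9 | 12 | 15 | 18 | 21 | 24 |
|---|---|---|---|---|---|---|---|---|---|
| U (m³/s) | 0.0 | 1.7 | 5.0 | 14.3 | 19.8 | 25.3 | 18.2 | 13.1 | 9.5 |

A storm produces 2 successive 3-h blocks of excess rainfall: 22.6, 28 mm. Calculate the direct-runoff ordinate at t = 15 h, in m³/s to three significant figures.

By discrete convolution, Q_j = Σ (P_i / 10 mm) · U_{j−i}.
At t = 15 h (j=5): Q = (22.6/10)·25.3 + (28/10)·19.8 = 113 m³/s.

Q ≈ 113 m³/s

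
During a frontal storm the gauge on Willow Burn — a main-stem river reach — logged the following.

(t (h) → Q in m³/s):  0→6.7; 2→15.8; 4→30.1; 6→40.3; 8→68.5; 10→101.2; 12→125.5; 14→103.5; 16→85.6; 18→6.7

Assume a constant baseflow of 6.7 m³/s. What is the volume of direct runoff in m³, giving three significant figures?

Direct-runoff ordinates (Q − Q_b): 0.0, 9.1, 23.4, 33.6, 61.8, 94.5, 118.8, 96.8, 78.9, 0.0 m³/s.
ΣQ_DR = 516.9 m³/s.
With Δt = 2 h = 7200 s, V = ΣQ_DR · Δt = 516.9 × 7200 = 3.72 × 10^6 m³.

V ≈ 3.72 × 10^6 m³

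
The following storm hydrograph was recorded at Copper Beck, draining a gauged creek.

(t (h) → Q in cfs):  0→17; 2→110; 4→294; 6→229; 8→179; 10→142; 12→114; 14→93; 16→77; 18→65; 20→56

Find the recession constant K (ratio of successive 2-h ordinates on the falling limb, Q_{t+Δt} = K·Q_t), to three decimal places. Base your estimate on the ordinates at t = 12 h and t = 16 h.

K ≈ 0.822

Using the recession-limb readings at t = 12 h and t = 16 h: Q falls from 114 to 77 cfs over 2 intervals.
K = (Q₂/Q₁)^(1/2) = (77/114)^(1/2) = 0.822.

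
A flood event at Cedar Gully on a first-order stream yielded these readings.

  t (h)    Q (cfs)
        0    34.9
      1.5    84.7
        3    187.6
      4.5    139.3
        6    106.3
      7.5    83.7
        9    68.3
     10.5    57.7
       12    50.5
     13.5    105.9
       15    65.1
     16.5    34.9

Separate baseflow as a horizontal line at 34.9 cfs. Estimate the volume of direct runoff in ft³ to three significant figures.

Direct-runoff ordinates (Q − Q_b): 0.0, 49.8, 152.7, 104.4, 71.4, 48.8, 33.4, 22.8, 15.6, 71.0, 30.2, 0.0 cfs.
ΣQ_DR = 600.1 cfs.
With Δt = 1.5 h = 5400 s, V = ΣQ_DR · Δt = 600.1 × 5400 = 3.24 × 10^6 ft³.

V ≈ 3.24 × 10^6 ft³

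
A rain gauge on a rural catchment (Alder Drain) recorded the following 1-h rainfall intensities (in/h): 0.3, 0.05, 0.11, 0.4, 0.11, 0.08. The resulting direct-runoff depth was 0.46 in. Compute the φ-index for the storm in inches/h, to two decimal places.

φ ≈ 0.12 in/h

Only the 2 blocks with intensity above φ contribute runoff: 0.3, 0.4 in/h.
Σ(I−φ)·Δt = d  ⇒  (0.3+0.4 − 2φ)·1 = 0.46
φ = (0.7000 − 0.46/1) / 2 = 0.12 in/h.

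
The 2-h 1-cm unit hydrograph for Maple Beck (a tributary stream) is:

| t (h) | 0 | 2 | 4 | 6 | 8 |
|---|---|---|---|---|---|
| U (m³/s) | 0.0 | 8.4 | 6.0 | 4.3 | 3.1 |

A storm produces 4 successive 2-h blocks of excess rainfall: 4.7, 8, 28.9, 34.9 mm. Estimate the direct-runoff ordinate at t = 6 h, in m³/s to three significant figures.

Q ≈ 31.1 m³/s

By discrete convolution, Q_j = Σ (P_i / 10 mm) · U_{j−i}.
At t = 6 h (j=3): Q = (4.7/10)·4.3 + (8/10)·6.0 + (28.9/10)·8.4 + (34.9/10)·0.0 = 31.1 m³/s.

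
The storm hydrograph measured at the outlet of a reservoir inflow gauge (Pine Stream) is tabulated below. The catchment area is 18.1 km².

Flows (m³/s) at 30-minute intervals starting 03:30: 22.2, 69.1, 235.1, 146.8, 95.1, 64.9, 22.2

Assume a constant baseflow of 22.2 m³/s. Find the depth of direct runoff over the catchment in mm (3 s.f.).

d ≈ 49.7 mm

Direct runoff: 0.0, 46.9, 212.9, 124.6, 72.9, 42.7, 0.0 m³/s; ΣQ_DR = 500.0 m³/s.
V = ΣQ_DR · Δt = 500.0 × 1800 s = 9.000 × 10^5 m³.
Over A = 18.1 km², depth = V / A = 49.7 mm.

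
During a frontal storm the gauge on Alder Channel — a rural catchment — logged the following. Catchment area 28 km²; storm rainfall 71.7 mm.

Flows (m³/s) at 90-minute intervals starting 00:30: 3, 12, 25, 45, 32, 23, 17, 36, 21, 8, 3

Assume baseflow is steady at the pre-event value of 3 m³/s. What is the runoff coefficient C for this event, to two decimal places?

ΣQ_DR = 192.0 m³/s; V = ΣQ_DR·Δt = 1.037 × 10^6 m³.
Runoff depth d = V / A = 37.03 mm.
C = d / P = 37.03 / 71.7 = 0.52.

C ≈ 0.52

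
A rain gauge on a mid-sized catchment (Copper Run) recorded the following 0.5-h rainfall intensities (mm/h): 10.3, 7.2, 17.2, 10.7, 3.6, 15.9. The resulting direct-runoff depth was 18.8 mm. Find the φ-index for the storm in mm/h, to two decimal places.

Only the 5 blocks with intensity above φ contribute runoff: 10.3, 7.2, 17.2, 10.7, 15.9 mm/h.
Σ(I−φ)·Δt = d  ⇒  (10.3+7.2+17.2+10.7+15.9 − 5φ)·0.5 = 18.8
φ = (61.30 − 18.8/0.5) / 5 = 4.74 mm/h.

φ ≈ 4.74 mm/h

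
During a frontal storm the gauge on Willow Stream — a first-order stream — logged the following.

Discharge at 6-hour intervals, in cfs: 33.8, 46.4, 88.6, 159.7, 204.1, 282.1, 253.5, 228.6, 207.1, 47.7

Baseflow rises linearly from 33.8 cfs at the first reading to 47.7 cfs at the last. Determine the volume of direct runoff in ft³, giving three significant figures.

V ≈ 2.47 × 10^7 ft³

Direct-runoff ordinates (Q − Q_b): 0.00, 11.06, 51.71, 121.27, 164.12, 240.58, 210.43, 183.99, 160.94, 0.00 cfs.
ΣQ_DR = 1144 cfs.
With Δt = 6 h = 21600 s, V = ΣQ_DR · Δt = 1144 × 21600 = 2.47 × 10^7 ft³.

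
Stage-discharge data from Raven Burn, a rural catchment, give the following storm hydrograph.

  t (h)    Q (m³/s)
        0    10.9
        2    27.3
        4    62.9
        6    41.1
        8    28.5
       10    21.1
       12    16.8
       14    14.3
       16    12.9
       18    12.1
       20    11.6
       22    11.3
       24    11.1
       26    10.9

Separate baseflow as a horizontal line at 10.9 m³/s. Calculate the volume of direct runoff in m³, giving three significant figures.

Direct-runoff ordinates (Q − Q_b): 0.0, 16.4, 52.0, 30.2, 17.6, 10.2, 5.9, 3.4, 2.0, 1.2, 0.7, 0.4, 0.2, 0.0 m³/s.
ΣQ_DR = 140.2 m³/s.
With Δt = 2 h = 7200 s, V = ΣQ_DR · Δt = 140.2 × 7200 = 1.01 × 10^6 m³.

V ≈ 1.01 × 10^6 m³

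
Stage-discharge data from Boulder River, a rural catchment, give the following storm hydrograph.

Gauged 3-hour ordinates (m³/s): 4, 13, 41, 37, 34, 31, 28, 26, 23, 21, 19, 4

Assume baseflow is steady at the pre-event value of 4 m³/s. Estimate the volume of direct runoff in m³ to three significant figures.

Direct-runoff ordinates (Q − Q_b): 0.0, 9.0, 37.0, 33.0, 30.0, 27.0, 24.0, 22.0, 19.0, 17.0, 15.0, 0.0 m³/s.
ΣQ_DR = 233.0 m³/s.
With Δt = 3 h = 10800 s, V = ΣQ_DR · Δt = 233.0 × 10800 = 2.52 × 10^6 m³.

V ≈ 2.52 × 10^6 m³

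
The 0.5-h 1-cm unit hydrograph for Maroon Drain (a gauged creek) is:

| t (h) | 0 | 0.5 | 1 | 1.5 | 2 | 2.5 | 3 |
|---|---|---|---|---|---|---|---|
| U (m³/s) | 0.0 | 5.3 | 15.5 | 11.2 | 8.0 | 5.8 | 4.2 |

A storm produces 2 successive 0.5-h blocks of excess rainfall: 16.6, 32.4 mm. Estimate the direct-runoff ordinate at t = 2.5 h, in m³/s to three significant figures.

By discrete convolution, Q_j = Σ (P_i / 10 mm) · U_{j−i}.
At t = 2.5 h (j=5): Q = (16.6/10)·5.8 + (32.4/10)·8.0 = 35.5 m³/s.

Q ≈ 35.5 m³/s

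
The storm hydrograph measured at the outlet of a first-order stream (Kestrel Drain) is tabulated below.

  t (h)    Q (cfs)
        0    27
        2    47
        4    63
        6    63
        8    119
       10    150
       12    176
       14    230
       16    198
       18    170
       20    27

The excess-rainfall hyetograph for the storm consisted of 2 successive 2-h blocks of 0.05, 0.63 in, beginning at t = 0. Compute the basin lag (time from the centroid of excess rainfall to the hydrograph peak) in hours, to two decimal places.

t_L ≈ 11.15 h

Centroid of excess rainfall: t_c = Σ P_i·t̄_i / ΣP_i = 2.8529 h (block centres at 1, 3 h).
Hydrograph peak occurs at t = 14 h, so basin lag t_L = 14 − 2.8529 = 11.15 h.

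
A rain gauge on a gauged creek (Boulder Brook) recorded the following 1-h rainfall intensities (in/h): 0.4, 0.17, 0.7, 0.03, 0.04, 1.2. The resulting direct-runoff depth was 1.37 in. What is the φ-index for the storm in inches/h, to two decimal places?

Only the 3 blocks with intensity above φ contribute runoff: 0.4, 0.7, 1.2 in/h.
Σ(I−φ)·Δt = d  ⇒  (0.4+0.7+1.2 − 3φ)·1 = 1.37
φ = (2.300 − 1.37/1) / 3 = 0.31 in/h.

φ ≈ 0.31 in/h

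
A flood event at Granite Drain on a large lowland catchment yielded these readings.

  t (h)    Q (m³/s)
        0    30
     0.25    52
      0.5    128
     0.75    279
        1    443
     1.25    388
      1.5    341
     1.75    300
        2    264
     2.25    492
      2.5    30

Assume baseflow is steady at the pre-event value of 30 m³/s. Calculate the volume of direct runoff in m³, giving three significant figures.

Direct-runoff ordinates (Q − Q_b): 0.0, 22.0, 98.0, 249.0, 413.0, 358.0, 311.0, 270.0, 234.0, 462.0, 0.0 m³/s.
ΣQ_DR = 2417 m³/s.
With Δt = 0.25 h = 900 s, V = ΣQ_DR · Δt = 2417 × 900 = 2.18 × 10^6 m³.

V ≈ 2.18 × 10^6 m³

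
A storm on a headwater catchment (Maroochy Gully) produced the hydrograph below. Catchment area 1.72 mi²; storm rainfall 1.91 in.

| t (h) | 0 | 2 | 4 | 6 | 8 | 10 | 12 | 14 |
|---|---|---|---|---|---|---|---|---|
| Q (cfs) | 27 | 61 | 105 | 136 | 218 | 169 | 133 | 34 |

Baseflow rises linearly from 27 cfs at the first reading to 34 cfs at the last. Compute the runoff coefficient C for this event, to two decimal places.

ΣQ_DR = 639.0 cfs; V = ΣQ_DR·Δt = 4.601 × 10^6 ft³.
Runoff depth d = V / A = 1.151 in.
C = d / P = 1.151 / 1.91 = 0.60.

C ≈ 0.60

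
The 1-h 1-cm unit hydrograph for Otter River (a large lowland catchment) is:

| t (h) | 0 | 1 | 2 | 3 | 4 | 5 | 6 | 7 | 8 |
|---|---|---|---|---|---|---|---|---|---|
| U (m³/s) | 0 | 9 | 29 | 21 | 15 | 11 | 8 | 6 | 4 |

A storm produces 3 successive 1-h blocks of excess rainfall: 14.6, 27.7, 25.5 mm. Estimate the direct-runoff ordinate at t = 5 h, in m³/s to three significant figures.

By discrete convolution, Q_j = Σ (P_i / 10 mm) · U_{j−i}.
At t = 5 h (j=5): Q = (14.6/10)·11 + (27.7/10)·15 + (25.5/10)·21 = 111 m³/s.

Q ≈ 111 m³/s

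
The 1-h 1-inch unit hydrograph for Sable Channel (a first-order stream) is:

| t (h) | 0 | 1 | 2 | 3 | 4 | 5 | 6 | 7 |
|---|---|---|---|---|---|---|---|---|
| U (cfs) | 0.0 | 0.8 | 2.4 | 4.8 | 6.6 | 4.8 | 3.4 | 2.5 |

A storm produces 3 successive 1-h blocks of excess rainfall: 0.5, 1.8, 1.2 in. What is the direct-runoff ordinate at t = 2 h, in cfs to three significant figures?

By discrete convolution, Q_j = Σ (P_i / 1 in) · U_{j−i}.
At t = 2 h (j=2): Q = (0.5/1)·2.4 + (1.8/1)·0.8 + (1.2/1)·0.0 = 2.64 cfs.

Q ≈ 2.64 cfs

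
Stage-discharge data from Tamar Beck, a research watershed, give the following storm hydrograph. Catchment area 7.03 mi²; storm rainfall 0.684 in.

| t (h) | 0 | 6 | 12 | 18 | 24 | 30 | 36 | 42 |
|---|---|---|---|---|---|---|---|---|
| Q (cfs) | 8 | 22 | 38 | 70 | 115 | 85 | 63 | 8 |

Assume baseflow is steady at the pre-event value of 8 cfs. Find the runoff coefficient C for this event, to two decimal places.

ΣQ_DR = 345.0 cfs; V = ΣQ_DR·Δt = 7.452 × 10^6 ft³.
Runoff depth d = V / A = 0.4563 in.
C = d / P = 0.4563 / 0.684 = 0.67.

C ≈ 0.67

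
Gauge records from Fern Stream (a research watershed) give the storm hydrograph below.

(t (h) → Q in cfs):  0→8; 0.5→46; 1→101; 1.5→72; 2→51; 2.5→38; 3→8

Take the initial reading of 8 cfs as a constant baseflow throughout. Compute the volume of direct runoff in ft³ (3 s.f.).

Direct-runoff ordinates (Q − Q_b): 0.0, 38.0, 93.0, 64.0, 43.0, 30.0, 0.0 cfs.
ΣQ_DR = 268.0 cfs.
With Δt = 0.5 h = 1800 s, V = ΣQ_DR · Δt = 268.0 × 1800 = 4.82 × 10^5 ft³.

V ≈ 4.82 × 10^5 ft³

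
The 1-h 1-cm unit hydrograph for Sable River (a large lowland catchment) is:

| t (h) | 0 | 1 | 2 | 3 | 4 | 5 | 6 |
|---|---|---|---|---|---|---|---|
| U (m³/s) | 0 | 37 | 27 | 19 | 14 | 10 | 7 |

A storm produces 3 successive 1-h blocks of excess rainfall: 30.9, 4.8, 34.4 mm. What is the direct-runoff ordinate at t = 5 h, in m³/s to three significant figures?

By discrete convolution, Q_j = Σ (P_i / 10 mm) · U_{j−i}.
At t = 5 h (j=5): Q = (30.9/10)·10 + (4.8/10)·14 + (34.4/10)·19 = 103 m³/s.

Q ≈ 103 m³/s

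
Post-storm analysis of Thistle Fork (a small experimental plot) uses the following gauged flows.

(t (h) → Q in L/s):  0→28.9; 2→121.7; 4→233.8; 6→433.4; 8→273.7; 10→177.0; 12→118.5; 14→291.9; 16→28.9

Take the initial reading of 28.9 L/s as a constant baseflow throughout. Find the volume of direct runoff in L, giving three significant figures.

V ≈ 1.04 × 10^7 L

Direct-runoff ordinates (Q − Q_b): 0.0, 92.8, 204.9, 404.5, 244.8, 148.1, 89.6, 263.0, 0.0 L/s.
ΣQ_DR = 1448 L/s.
With Δt = 2 h = 7200 s, V = ΣQ_DR · Δt = 1448 × 7200 = 1.04 × 10^7 L.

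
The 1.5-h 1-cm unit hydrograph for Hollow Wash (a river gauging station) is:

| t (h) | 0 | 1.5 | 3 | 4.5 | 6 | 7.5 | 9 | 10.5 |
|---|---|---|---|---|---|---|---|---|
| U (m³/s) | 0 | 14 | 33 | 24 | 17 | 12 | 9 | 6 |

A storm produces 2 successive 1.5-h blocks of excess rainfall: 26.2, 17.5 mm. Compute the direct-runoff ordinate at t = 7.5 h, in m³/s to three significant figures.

By discrete convolution, Q_j = Σ (P_i / 10 mm) · U_{j−i}.
At t = 7.5 h (j=5): Q = (26.2/10)·12 + (17.5/10)·17 = 61.2 m³/s.

Q ≈ 61.2 m³/s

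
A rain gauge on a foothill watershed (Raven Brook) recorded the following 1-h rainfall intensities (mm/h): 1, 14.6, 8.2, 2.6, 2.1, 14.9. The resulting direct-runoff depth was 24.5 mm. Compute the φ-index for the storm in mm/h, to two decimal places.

φ ≈ 4.40 mm/h

Only the 3 blocks with intensity above φ contribute runoff: 14.6, 8.2, 14.9 mm/h.
Σ(I−φ)·Δt = d  ⇒  (14.6+8.2+14.9 − 3φ)·1 = 24.5
φ = (37.70 − 24.5/1) / 3 = 4.40 mm/h.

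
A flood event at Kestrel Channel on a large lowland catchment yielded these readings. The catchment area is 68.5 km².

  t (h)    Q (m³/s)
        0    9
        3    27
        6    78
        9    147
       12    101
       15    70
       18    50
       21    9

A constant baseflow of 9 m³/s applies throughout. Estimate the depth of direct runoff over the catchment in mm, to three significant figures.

d ≈ 66.1 mm

Direct runoff: 0.0, 18.0, 69.0, 138.0, 92.0, 61.0, 41.0, 0.0 m³/s; ΣQ_DR = 419.0 m³/s.
V = ΣQ_DR · Δt = 419.0 × 10800 s = 4.525 × 10^6 m³.
Over A = 68.5 km², depth = V / A = 66.1 mm.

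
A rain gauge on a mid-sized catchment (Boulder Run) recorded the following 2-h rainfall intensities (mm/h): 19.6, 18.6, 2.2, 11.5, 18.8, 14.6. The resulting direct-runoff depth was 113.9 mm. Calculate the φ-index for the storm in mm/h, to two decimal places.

Only the 5 blocks with intensity above φ contribute runoff: 19.6, 18.6, 11.5, 18.8, 14.6 mm/h.
Σ(I−φ)·Δt = d  ⇒  (19.6+18.6+11.5+18.8+14.6 − 5φ)·2 = 113.9
φ = (83.10 − 113.9/2) / 5 = 5.23 mm/h.

φ ≈ 5.23 mm/h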